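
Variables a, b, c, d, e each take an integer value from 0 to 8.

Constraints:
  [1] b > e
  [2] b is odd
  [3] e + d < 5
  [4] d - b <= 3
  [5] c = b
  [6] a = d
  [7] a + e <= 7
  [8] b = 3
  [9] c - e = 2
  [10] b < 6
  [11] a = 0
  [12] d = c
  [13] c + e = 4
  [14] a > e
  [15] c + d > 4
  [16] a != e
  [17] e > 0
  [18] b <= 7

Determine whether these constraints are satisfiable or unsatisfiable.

Constraint 11 fixes a = 0 and constraint 8 fixes b = 3. Constraints 5, 6, and 12 give a = d = c = b, so a = b. But 0 ≠ 3 — contradiction.

Unsatisfiable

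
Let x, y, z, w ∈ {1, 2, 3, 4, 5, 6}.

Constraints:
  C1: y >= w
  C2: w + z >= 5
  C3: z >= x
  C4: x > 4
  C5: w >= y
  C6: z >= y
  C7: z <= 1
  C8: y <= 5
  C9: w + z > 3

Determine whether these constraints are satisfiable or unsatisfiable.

Unsatisfiable

From constraint 4: x ≥ 5. From constraints 3 and 7: x ≤ z and z ≤ 1, so x ≤ 1. But 1 < 5, so no value of x works.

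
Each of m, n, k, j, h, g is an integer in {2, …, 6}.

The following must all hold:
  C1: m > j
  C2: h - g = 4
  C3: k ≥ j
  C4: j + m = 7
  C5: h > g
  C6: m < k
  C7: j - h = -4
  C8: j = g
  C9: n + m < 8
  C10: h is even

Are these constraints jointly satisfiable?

Satisfiable

Try m = 5, n = 2, k = 6, j = 2, h = 6, g = 2.
Check constraint 2: h - g = 4; constraint 4: j + m = 7; constraint 7: j - h = -4. The remaining constraints are straightforward to verify.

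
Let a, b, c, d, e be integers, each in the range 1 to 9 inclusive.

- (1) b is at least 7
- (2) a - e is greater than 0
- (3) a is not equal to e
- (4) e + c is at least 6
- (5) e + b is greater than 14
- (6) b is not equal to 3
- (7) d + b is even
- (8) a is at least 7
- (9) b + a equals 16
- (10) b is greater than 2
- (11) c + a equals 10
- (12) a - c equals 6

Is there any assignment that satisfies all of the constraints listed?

Take a = 8, b = 8, c = 2, d = 8, e = 7. Then constraint 2: a - e = 1; constraint 4: e + c = 9, and every other listed constraint is also met.

Satisfiable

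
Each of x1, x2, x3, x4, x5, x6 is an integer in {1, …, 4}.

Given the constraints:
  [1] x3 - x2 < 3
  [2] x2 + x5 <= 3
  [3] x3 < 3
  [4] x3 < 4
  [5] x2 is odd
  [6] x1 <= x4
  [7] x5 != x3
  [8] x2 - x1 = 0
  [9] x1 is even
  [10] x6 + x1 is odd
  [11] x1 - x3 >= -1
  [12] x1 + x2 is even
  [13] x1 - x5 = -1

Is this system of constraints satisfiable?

Constraint 9 makes x1 even and constraint 5 makes x2 odd, so x1 + x2 must be odd. Constraint 12 says x1 + x2 is even — contradiction.

Unsatisfiable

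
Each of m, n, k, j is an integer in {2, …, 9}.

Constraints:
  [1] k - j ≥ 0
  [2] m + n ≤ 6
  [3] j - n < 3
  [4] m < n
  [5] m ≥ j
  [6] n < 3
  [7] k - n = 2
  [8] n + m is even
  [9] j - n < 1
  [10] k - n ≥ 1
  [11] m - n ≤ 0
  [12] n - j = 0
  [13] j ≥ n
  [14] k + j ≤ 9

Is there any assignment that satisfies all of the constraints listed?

Constraints 4, 5, and 13 give n ≤ j, j ≤ m, m < n. Chaining: n ≤ j ≤ m < n, which forces n < n — impossible.

Unsatisfiable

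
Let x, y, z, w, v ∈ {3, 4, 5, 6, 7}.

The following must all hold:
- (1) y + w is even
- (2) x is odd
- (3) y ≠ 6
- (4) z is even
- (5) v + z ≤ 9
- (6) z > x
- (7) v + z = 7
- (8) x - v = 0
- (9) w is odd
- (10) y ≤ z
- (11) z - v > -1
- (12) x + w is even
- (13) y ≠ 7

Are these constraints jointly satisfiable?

Satisfiable

Try x = 3, y = 3, z = 4, w = 3, v = 3.
Check constraint 5: v + z = 7; constraint 7: v + z = 7. The remaining constraints are straightforward to verify.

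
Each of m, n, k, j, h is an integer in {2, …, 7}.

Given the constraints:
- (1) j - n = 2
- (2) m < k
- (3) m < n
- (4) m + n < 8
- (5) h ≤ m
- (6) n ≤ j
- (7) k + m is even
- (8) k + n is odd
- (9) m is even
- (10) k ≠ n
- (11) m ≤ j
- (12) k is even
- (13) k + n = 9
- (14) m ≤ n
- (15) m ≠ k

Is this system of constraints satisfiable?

Take m = 2, n = 5, k = 4, j = 7, h = 2. Then constraint 1: j - n = 2; constraint 4: m + n = 7; constraint 13: k + n = 9, and every other listed constraint is also met.

Satisfiable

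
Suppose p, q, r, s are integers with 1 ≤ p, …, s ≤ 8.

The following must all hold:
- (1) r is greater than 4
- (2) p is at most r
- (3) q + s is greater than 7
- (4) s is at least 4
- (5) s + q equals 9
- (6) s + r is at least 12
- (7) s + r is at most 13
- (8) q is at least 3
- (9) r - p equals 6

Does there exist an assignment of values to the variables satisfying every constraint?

Setting (p, q, r, s) = (1, 4, 7, 5) satisfies everything: constraint 3: q + s = 9; constraint 5: s + q = 9, and the others follow.

Satisfiable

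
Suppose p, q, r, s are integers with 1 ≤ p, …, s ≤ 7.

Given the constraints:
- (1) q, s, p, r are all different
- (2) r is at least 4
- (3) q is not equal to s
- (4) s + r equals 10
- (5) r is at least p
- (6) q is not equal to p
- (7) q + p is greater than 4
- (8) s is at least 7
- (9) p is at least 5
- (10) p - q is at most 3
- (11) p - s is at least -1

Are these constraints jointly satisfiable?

Unsatisfiable

From constraint 8: s ≥ 7. From constraints 5 and 9: r ≥ p ≥ 5. Hence s + r ≥ 12. But constraint 4 requires s + r = 10, and 10 < 12. Contradiction.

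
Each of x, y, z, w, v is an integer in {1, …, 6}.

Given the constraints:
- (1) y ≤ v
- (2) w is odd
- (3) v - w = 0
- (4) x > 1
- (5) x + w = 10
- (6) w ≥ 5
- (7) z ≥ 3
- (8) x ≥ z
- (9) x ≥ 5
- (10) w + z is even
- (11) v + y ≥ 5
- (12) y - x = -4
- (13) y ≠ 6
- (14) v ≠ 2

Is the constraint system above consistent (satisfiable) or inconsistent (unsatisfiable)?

Satisfiable

One satisfying assignment is x = 5, y = 1, z = 5, w = 5, v = 5.
For the less obvious constraints — constraint 3: v - w = 0; constraint 5: x + w = 10 — and the others hold by inspection.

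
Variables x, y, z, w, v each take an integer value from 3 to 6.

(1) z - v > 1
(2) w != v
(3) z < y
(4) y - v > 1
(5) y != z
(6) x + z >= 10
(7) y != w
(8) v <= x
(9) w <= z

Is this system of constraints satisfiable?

Satisfiable

Try x = 5, y = 6, z = 5, w = 5, v = 3.
Check constraint 1: z - v = 2; constraint 4: y - v = 3. The remaining constraints are straightforward to verify.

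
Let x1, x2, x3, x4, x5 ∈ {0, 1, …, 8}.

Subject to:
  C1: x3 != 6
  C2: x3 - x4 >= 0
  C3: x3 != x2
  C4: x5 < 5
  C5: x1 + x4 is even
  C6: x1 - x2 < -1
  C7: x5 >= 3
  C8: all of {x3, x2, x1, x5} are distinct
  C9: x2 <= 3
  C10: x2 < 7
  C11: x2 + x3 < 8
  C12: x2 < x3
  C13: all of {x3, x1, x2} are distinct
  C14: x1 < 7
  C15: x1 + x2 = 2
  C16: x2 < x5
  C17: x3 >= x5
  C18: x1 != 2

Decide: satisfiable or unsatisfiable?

Try x1 = 0, x2 = 2, x3 = 5, x4 = 2, x5 = 4.
Check constraint 2: x3 - x4 = 3; constraint 6: x1 - x2 = -2; constraint 11: x2 + x3 = 7. The remaining constraints are straightforward to verify.

Satisfiable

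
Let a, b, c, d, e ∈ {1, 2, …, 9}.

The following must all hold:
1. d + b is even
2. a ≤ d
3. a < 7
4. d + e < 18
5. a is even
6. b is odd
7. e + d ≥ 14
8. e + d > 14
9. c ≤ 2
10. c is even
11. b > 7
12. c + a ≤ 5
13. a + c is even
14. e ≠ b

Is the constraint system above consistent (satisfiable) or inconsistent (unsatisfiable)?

Try a = 2, b = 9, c = 2, d = 9, e = 8.
Check constraint 4: d + e = 17; constraint 7: e + d = 17. The remaining constraints are straightforward to verify.

Satisfiable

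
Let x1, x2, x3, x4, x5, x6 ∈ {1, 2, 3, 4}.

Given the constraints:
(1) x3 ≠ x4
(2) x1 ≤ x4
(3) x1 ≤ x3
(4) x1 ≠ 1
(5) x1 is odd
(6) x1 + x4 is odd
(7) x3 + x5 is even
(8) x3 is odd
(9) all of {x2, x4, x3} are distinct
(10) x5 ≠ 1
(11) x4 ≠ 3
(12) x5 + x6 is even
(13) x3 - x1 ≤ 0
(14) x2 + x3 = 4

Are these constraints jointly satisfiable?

Satisfiable

Try x1 = 3, x2 = 1, x3 = 3, x4 = 4, x5 = 3, x6 = 1.
Check constraint 13: x3 - x1 = 0; constraint 14: x2 + x3 = 4. The remaining constraints are straightforward to verify.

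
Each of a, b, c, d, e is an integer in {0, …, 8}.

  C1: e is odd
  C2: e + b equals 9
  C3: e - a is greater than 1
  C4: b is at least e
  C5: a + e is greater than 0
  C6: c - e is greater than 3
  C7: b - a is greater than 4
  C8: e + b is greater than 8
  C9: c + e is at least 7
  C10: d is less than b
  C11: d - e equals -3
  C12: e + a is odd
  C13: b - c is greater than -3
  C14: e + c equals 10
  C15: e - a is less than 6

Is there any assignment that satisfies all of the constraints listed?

Setting (a, b, c, d, e) = (0, 6, 7, 0, 3) satisfies everything: constraint 2: e + b = 9; constraint 3: e - a = 3; constraint 5: a + e = 3, and the others follow.

Satisfiable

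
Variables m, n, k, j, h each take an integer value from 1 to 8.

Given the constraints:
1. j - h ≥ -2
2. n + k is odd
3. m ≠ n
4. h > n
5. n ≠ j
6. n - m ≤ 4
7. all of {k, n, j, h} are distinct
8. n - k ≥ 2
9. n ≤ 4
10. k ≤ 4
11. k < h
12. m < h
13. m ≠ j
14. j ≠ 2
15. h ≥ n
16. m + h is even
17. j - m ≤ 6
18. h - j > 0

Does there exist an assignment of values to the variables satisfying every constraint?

One satisfying assignment is m = 2, n = 4, k = 1, j = 5, h = 6.
For the less obvious constraints — constraint 1: j - h = -1; constraint 6: n - m = 2; constraint 8: n - k = 3 — and the others hold by inspection.

Satisfiable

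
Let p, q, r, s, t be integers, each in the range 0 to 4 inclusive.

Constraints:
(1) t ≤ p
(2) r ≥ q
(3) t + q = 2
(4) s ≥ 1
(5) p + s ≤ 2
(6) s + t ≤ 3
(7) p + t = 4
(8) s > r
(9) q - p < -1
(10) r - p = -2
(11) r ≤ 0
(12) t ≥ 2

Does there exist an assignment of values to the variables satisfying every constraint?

From constraints 1 and 12: p ≥ t ≥ 2. From constraint 4: s ≥ 1. Hence p + s ≥ 3. But constraint 5 requires p + s ≤ 2, and 2 < 3. Contradiction.

Unsatisfiable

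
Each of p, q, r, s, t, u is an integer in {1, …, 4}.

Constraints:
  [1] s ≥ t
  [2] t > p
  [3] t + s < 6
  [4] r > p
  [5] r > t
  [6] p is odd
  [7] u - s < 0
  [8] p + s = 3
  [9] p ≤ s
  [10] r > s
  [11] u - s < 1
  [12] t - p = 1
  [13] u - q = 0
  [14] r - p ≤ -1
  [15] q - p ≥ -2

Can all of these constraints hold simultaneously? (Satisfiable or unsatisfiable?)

Constraints 2, 5, and 14 give r < p, p < t, t < r. Chaining: r < p < t < r, which forces r < r — impossible.

Unsatisfiable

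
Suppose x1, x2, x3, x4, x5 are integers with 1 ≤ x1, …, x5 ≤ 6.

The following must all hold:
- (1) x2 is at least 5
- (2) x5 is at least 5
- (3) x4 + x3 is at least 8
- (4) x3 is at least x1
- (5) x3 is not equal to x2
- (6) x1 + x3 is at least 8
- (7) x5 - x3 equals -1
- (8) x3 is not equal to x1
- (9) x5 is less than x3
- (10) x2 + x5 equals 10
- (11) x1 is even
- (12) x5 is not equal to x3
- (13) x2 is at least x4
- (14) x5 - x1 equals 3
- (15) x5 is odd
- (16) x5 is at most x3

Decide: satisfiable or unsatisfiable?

One satisfying assignment is x1 = 2, x2 = 5, x3 = 6, x4 = 5, x5 = 5.
For the less obvious constraints — constraint 3: x4 + x3 = 11; constraint 6: x1 + x3 = 8 — and the others hold by inspection.

Satisfiable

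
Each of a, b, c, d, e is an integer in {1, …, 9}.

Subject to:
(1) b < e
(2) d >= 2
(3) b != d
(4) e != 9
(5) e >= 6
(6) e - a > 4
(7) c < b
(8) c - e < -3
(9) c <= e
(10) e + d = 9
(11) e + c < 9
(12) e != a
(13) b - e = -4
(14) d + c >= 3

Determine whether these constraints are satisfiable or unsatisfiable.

One satisfying assignment is a = 1, b = 2, c = 1, d = 3, e = 6.
For the less obvious constraints — constraint 6: e - a = 5; constraint 8: c - e = -5; constraint 10: e + d = 9 — and the others hold by inspection.

Satisfiable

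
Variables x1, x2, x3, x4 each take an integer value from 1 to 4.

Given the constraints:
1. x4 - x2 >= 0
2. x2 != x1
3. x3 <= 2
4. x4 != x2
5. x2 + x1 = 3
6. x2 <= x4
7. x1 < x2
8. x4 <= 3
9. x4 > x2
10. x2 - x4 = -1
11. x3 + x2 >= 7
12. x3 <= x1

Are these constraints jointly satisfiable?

From constraint 3: x3 ≤ 2. From constraints 6 and 8: x2 ≤ x4 ≤ 3. Hence x3 + x2 ≤ 5. But constraint 11 requires x3 + x2 ≥ 7, and 7 > 5. Contradiction.

Unsatisfiable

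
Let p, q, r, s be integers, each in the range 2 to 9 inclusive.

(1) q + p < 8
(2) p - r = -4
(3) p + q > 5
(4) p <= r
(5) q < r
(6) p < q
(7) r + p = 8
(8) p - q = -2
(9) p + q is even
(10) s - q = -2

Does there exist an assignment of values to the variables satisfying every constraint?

One satisfying assignment is p = 2, q = 4, r = 6, s = 2.
For the less obvious constraints — constraint 1: q + p = 6; constraint 2: p - r = -4; constraint 3: p + q = 6 — and the others hold by inspection.

Satisfiable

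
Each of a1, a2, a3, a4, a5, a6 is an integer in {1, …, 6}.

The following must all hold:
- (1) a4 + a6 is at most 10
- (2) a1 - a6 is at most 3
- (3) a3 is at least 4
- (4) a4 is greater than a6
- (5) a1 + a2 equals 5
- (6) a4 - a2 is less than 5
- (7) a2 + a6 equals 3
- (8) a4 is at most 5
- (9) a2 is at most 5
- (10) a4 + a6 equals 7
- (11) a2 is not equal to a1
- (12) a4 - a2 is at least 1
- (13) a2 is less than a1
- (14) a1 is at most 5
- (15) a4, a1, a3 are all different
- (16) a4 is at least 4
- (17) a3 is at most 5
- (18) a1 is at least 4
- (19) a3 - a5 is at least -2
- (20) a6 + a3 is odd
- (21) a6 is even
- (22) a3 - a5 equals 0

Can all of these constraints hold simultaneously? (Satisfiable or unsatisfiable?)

Constraints 3, 8, 14, 16, 17, and 18 confine each of a4, a1, a3 to the 2 values {4, 5}.
Constraint 15 requires all 3 of them to be distinct, but only 2 values are available — impossible by the pigeonhole principle.

Unsatisfiable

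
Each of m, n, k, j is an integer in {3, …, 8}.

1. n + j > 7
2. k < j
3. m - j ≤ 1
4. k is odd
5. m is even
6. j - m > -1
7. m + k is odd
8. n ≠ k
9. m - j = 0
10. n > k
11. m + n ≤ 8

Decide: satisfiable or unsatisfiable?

Satisfiable

One satisfying assignment is m = 4, n = 4, k = 3, j = 4.
For the less obvious constraints — constraint 1: n + j = 8; constraint 3: m - j = 0; constraint 6: j - m = 0 — and the others hold by inspection.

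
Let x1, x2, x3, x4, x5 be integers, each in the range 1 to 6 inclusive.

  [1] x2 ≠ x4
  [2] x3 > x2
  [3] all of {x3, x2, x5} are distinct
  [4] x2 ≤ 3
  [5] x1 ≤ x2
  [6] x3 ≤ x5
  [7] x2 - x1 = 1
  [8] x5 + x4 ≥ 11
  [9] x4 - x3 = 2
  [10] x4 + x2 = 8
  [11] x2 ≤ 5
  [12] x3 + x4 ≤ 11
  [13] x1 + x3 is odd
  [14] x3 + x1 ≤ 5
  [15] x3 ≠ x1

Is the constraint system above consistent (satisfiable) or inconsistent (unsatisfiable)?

Satisfiable

Take x1 = 1, x2 = 2, x3 = 4, x4 = 6, x5 = 5. Then constraint 7: x2 - x1 = 1; constraint 8: x5 + x4 = 11, and every other listed constraint is also met.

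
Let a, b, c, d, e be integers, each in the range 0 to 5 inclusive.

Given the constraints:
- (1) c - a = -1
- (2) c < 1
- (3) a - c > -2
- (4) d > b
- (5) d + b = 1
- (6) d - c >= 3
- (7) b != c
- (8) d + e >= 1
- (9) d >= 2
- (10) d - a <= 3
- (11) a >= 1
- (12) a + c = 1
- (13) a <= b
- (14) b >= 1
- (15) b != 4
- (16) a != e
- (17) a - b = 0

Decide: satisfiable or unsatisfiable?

Unsatisfiable

From constraint 9: d ≥ 2. From constraints 11 and 13: b ≥ a ≥ 1. Hence d + b ≥ 3. But constraint 5 requires d + b = 1, and 1 < 3. Contradiction.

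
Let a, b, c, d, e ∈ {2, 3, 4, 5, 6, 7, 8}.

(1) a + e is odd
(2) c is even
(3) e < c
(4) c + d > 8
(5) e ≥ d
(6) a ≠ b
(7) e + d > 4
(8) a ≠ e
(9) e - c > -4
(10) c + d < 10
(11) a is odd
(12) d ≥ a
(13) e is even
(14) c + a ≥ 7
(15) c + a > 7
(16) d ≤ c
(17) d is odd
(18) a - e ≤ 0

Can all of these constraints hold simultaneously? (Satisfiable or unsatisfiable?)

Setting (a, b, c, d, e) = (3, 5, 6, 3, 4) satisfies everything: constraint 4: c + d = 9; constraint 7: e + d = 7, and the others follow.

Satisfiable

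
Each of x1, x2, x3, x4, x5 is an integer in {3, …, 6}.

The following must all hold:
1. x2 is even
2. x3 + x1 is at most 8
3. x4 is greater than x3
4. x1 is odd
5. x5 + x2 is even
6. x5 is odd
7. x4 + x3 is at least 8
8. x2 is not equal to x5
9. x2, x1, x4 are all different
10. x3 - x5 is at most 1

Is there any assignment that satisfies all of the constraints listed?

Constraint 6 makes x5 odd and constraint 1 makes x2 even, so x5 + x2 must be odd. Constraint 5 says x5 + x2 is even — contradiction.

Unsatisfiable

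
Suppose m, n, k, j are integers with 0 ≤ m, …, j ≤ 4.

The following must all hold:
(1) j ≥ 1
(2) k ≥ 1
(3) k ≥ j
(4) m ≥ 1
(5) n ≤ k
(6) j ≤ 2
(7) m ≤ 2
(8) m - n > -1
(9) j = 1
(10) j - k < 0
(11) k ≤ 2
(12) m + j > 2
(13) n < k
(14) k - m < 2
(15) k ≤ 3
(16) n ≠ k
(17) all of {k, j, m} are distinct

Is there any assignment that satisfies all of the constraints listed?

Unsatisfiable

Constraints 1, 2, 4, 6, 7, and 11 confine each of k, j, m to the 2 values {1, 2}.
Constraint 17 requires all 3 of them to be distinct, but only 2 values are available — impossible by the pigeonhole principle.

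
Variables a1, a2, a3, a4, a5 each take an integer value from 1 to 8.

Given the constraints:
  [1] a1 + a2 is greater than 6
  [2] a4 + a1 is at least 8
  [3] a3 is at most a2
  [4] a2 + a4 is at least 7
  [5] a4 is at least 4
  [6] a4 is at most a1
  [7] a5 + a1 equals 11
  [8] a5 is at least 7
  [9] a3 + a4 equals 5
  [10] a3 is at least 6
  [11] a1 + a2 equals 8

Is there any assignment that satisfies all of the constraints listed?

From constraints 5 and 6: a1 ≥ a4 ≥ 4. From constraints 3 and 10: a2 ≥ a3 ≥ 6. Hence a1 + a2 ≥ 10. But constraint 11 requires a1 + a2 = 8, and 8 < 10. Contradiction.

Unsatisfiable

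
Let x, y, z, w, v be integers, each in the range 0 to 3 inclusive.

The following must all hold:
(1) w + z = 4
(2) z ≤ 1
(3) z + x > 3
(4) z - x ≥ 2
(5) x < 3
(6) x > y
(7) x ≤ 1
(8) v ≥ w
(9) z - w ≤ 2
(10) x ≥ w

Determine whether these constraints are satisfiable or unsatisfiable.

Unsatisfiable

From constraints 7 and 10: w ≤ x ≤ 1. From constraint 2: z ≤ 1. Hence w + z ≤ 2. But constraint 1 requires w + z = 4, and 4 > 2. Contradiction.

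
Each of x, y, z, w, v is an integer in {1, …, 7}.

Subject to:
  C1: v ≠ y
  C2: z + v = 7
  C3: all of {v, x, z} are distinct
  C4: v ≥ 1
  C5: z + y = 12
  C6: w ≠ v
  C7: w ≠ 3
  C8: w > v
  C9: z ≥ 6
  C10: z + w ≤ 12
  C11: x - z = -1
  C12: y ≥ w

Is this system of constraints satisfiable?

Satisfiable

One satisfying assignment is x = 5, y = 6, z = 6, w = 5, v = 1.
For the less obvious constraints — constraint 2: z + v = 7; constraint 5: z + y = 12 — and the others hold by inspection.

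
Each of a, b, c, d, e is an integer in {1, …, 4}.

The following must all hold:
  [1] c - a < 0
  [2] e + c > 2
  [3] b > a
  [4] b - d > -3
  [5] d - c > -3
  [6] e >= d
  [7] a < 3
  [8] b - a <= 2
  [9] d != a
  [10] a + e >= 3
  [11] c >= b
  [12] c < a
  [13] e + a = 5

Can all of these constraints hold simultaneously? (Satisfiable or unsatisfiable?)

Constraints 1, 3, and 11 give a < b, b ≤ c, c < a. Chaining: a < b ≤ c < a, which forces a < a — impossible.

Unsatisfiable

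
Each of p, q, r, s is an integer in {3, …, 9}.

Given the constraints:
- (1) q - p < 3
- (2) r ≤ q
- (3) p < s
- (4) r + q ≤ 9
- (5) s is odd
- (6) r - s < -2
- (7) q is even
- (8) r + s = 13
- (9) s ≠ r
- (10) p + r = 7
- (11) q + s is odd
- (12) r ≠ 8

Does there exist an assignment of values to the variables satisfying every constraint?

Satisfiable

Setting (p, q, r, s) = (3, 4, 4, 9) satisfies everything: constraint 1: q - p = 1; constraint 4: r + q = 8; constraint 6: r - s = -5, and the others follow.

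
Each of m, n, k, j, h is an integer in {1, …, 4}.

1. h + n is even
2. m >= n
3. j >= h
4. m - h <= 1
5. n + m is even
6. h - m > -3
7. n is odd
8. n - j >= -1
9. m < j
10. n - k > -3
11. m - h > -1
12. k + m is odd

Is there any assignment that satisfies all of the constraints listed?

Try m = 3, n = 3, k = 4, j = 4, h = 3.
Check constraint 4: m - h = 0; constraint 6: h - m = 0; constraint 8: n - j = -1. The remaining constraints are straightforward to verify.

Satisfiable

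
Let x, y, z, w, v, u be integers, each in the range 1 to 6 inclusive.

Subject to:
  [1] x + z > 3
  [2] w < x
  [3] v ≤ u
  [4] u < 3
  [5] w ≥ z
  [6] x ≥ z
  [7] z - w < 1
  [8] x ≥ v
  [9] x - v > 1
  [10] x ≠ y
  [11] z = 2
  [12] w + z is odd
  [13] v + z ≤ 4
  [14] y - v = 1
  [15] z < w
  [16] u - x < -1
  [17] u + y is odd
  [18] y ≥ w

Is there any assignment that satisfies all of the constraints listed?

Satisfiable

Setting (x, y, z, w, v, u) = (4, 3, 2, 3, 2, 2) satisfies everything: constraint 1: x + z = 6; constraint 7: z - w = -1, and the others follow.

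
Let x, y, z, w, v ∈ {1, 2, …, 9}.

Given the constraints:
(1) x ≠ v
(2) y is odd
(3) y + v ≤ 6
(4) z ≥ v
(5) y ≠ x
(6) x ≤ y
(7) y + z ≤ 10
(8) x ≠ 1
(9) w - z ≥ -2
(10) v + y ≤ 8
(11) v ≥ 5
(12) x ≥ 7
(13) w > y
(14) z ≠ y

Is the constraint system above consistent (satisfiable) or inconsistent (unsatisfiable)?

Unsatisfiable

From constraints 6 and 12: y ≥ x ≥ 7. From constraints 4 and 11: z ≥ v ≥ 5. Hence y + z ≥ 12. But constraint 7 requires y + z ≤ 10, and 10 < 12. Contradiction.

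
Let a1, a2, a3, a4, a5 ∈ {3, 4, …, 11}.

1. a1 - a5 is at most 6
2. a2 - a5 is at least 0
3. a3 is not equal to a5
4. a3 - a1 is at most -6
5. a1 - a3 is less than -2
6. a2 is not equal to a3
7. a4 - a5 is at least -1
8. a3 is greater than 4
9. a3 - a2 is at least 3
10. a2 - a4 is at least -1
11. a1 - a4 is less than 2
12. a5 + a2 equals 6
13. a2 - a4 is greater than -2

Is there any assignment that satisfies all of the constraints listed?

Constraints 1, 4, 7, 9, and 10 give a3 − a2 ≥ 3, a2 − a4 ≥ -1, a4 − a5 ≥ -1, a5 − a1 ≥ -6, a1 − a3 ≥ 6.
Adding all 5 inequalities: the left sides telescope to 0, and the right sides sum to 3 + (-1) + (-1) + (-6) + 6 = 1. So 0 ≥ 1, which is false.

Unsatisfiable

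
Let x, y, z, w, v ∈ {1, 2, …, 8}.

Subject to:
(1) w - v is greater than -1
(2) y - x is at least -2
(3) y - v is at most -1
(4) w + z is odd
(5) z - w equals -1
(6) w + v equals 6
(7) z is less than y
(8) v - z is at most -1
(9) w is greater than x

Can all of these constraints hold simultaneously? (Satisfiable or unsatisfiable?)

Unsatisfiable

Constraints 3, 7, and 8 give z < y, y < v, v < z. Chaining: z < y < v < z, which forces z < z — impossible.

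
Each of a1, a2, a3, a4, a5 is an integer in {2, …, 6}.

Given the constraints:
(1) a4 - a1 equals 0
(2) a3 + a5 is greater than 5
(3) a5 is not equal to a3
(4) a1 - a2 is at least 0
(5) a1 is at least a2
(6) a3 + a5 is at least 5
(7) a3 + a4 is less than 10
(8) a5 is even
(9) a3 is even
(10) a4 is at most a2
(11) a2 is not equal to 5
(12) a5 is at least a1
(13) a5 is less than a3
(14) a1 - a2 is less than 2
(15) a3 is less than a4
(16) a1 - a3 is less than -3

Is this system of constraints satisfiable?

Unsatisfiable

Constraints 4, 10, 12, 13, and 15 give a2 ≤ a1, a1 ≤ a5, a5 < a3, a3 < a4, a4 ≤ a2. Chaining: a2 ≤ a1 ≤ a5 < a3 < a4 ≤ a2, which forces a2 < a2 — impossible.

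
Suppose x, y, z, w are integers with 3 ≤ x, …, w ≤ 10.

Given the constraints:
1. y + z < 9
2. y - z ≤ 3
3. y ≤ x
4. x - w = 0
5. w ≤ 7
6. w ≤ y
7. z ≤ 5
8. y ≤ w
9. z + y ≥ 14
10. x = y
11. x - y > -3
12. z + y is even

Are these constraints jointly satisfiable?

Unsatisfiable

From constraint 7: z ≤ 5. From constraints 5 and 8: y ≤ w ≤ 7. Hence z + y ≤ 12. But constraint 9 requires z + y ≥ 14, and 14 > 12. Contradiction.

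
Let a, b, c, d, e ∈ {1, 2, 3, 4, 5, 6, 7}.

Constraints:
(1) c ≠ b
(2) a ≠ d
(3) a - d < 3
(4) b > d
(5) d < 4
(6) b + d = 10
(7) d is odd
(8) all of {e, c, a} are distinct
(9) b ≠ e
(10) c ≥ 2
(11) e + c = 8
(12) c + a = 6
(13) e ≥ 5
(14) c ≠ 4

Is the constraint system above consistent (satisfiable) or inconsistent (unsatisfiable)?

Satisfiable

One satisfying assignment is a = 4, b = 7, c = 2, d = 3, e = 6.
For the less obvious constraints — constraint 3: a - d = 1; constraint 6: b + d = 10; constraint 11: e + c = 8 — and the others hold by inspection.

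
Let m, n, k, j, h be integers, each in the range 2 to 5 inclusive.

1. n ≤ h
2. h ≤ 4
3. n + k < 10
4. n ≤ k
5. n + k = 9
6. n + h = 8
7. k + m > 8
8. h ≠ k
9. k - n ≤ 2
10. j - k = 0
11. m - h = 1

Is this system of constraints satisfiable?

Try m = 5, n = 4, k = 5, j = 5, h = 4.
Check constraint 3: n + k = 9; constraint 5: n + k = 9. The remaining constraints are straightforward to verify.

Satisfiable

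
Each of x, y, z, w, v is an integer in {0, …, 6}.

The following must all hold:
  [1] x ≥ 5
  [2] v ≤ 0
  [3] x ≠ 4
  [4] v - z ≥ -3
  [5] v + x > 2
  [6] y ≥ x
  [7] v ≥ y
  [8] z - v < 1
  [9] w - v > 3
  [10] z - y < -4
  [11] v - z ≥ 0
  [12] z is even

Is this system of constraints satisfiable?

From constraints 1 and 6: y ≥ x and x ≥ 5, so y ≥ 5. From constraints 2 and 7: y ≤ v and v ≤ 0, so y ≤ 0. But 0 < 5, so no value of y works.

Unsatisfiable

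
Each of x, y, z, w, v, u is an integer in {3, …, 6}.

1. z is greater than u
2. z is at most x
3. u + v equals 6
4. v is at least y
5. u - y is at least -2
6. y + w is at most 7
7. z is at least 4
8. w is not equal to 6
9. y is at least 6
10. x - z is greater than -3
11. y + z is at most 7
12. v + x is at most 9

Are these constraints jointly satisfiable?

Unsatisfiable

From constraints 4 and 9: v ≥ y ≥ 6. From constraints 2 and 7: x ≥ z ≥ 4. Hence v + x ≥ 10. But constraint 12 requires v + x ≤ 9, and 9 < 10. Contradiction.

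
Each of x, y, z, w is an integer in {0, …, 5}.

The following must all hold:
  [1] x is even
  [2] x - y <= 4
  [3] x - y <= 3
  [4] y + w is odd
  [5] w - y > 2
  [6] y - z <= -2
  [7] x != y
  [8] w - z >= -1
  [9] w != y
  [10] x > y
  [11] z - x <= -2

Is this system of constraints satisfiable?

Constraints 3, 6, and 11 give z − y ≥ 2, y − x ≥ -3, x − z ≥ 2.
Adding all 3 inequalities: the left sides telescope to 0, and the right sides sum to 2 + (-3) + 2 = 1. So 0 ≥ 1, which is false.

Unsatisfiable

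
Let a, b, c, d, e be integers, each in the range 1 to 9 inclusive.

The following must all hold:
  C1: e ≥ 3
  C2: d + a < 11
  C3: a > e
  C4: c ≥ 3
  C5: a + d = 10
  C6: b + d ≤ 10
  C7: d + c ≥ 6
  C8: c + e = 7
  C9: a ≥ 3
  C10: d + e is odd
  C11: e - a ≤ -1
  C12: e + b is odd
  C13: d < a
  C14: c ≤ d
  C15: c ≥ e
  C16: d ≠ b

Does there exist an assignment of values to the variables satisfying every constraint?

Satisfiable

Try a = 6, b = 6, c = 4, d = 4, e = 3.
Check constraint 2: d + a = 10; constraint 5: a + d = 10; constraint 6: b + d = 10. The remaining constraints are straightforward to verify.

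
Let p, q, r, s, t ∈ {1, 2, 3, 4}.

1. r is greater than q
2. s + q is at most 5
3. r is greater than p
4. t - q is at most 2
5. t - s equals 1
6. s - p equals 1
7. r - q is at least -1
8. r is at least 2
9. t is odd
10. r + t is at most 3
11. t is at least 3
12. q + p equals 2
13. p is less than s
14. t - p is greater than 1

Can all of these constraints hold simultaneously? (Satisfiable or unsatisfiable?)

Unsatisfiable

From constraint 8: r ≥ 2. From constraint 11: t ≥ 3. Hence r + t ≥ 5. But constraint 10 requires r + t ≤ 3, and 3 < 5. Contradiction.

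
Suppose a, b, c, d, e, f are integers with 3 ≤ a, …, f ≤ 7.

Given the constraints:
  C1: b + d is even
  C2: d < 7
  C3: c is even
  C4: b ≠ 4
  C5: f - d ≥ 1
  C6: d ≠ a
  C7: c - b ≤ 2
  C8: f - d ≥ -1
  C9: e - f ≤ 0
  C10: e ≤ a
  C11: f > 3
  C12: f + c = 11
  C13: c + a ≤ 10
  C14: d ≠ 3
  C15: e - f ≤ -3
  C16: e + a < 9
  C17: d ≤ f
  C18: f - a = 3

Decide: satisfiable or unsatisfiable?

Satisfiable

One satisfying assignment is a = 4, b = 3, c = 4, d = 5, e = 4, f = 7.
For the less obvious constraints — constraint 5: f - d = 2; constraint 7: c - b = 1 — and the others hold by inspection.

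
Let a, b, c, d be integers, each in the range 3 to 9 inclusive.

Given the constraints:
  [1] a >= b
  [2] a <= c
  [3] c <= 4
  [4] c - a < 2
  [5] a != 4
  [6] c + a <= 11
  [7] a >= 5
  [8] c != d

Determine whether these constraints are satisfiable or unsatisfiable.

From constraint 7: a ≥ 5. From constraints 2 and 3: a ≤ c and c ≤ 4, so a ≤ 4. But 4 < 5, so no value of a works.

Unsatisfiable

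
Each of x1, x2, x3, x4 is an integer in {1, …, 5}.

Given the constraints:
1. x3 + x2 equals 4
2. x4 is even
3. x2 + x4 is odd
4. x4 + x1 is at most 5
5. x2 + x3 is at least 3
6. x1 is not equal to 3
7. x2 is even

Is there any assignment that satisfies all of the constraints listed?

Constraint 7 makes x2 even and constraint 2 makes x4 even, so x2 + x4 must be even. Constraint 3 says x2 + x4 is odd — contradiction.

Unsatisfiable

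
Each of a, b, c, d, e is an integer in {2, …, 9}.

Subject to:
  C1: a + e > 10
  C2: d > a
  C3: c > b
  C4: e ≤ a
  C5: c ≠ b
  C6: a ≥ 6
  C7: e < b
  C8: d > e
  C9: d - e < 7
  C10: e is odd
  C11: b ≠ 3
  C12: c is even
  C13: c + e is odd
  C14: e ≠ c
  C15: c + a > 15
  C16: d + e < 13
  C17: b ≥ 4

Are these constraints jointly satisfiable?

Satisfiable

The assignment a = 8, b = 7, c = 8, d = 9, e = 3 works:
  constraint 1 holds since a + e = 11.
  constraint 9 holds since d - e = 6.
  constraint 15 holds since c + a = 16.
The rest check out directly.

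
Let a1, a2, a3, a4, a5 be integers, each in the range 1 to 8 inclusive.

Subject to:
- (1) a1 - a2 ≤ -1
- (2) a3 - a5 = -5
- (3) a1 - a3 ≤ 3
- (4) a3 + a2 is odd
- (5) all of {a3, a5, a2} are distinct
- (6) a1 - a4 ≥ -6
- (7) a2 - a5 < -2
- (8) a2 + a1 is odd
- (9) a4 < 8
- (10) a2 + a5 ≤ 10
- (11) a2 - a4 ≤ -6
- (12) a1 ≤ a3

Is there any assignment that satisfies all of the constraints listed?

Constraints 1, 6, and 11 give a2 − a1 ≥ 1, a1 − a4 ≥ -6, a4 − a2 ≥ 6.
Adding all 3 inequalities: the left sides telescope to 0, and the right sides sum to 1 + (-6) + 6 = 1. So 0 ≥ 1, which is false.

Unsatisfiable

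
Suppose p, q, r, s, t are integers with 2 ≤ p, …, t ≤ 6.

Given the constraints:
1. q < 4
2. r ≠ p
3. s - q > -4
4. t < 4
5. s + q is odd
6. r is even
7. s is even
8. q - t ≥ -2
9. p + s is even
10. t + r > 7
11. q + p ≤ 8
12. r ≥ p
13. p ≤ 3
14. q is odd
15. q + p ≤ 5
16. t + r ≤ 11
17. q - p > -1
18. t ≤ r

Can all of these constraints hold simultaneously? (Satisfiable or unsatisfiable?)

One satisfying assignment is p = 2, q = 3, r = 6, s = 2, t = 3.
For the less obvious constraints — constraint 3: s - q = -1; constraint 8: q - t = 0; constraint 10: t + r = 9 — and the others hold by inspection.

Satisfiable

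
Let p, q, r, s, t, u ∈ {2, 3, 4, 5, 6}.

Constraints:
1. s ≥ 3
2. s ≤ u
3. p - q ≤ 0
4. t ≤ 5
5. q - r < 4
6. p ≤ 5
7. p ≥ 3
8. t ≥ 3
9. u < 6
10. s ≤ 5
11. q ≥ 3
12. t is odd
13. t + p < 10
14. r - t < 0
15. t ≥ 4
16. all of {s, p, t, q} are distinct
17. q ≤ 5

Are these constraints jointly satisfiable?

Unsatisfiable

Constraints 1, 4, 6, 7, 8, 10, 11, and 17 confine each of s, p, t, q to the 3 values {3, …, 5}.
Constraint 16 requires all 4 of them to be distinct, but only 3 values are available — impossible by the pigeonhole principle.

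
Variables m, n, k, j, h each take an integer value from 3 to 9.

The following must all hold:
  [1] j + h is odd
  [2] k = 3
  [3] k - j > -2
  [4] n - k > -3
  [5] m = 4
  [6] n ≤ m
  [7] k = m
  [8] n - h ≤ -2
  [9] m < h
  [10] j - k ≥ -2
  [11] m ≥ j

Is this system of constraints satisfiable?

Constraint 2 fixes k = 3 and constraint 5 fixes m = 4, but constraint 7 requires k = m. Since 3 ≠ 4, contradiction.

Unsatisfiable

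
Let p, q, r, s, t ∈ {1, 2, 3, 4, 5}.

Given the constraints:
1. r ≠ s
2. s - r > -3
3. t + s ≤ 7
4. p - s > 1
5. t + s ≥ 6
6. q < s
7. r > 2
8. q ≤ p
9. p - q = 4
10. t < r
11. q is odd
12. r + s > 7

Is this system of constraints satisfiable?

Setting (p, q, r, s, t) = (5, 1, 5, 3, 3) satisfies everything: constraint 2: s - r = -2; constraint 3: t + s = 6, and the others follow.

Satisfiable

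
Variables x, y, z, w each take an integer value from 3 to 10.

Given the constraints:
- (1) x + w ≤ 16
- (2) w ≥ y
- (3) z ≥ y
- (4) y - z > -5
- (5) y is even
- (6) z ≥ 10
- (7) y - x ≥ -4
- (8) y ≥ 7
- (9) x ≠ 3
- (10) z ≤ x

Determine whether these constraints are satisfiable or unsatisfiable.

From constraints 6 and 10: x ≥ z ≥ 10. From constraints 2 and 8: w ≥ y ≥ 7. Hence x + w ≥ 17. But constraint 1 requires x + w ≤ 16, and 16 < 17. Contradiction.

Unsatisfiable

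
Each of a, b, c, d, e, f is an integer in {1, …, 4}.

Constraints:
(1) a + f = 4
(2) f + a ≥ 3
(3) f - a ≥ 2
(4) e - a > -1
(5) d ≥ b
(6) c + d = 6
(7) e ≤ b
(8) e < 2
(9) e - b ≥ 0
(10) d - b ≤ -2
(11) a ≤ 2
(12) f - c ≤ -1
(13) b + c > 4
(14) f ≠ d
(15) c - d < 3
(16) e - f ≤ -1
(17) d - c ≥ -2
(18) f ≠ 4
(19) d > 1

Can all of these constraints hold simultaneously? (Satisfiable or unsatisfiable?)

Constraints 9, 10, 12, 16, and 17 give f − e ≥ 1, e − b ≥ 0, b − d ≥ 2, d − c ≥ -2, c − f ≥ 1.
Adding all 5 inequalities: the left sides telescope to 0, and the right sides sum to 1 + 0 + 2 + (-2) + 1 = 2. So 0 ≥ 2, which is false.

Unsatisfiable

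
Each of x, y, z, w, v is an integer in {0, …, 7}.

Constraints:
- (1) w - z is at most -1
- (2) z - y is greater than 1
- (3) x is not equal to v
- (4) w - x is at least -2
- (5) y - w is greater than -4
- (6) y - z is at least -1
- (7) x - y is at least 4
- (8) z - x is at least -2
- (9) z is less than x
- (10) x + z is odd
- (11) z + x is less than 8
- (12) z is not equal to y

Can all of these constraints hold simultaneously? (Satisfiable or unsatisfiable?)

Unsatisfiable

Constraints 1, 4, 6, and 7 give w − x ≥ -2, x − y ≥ 4, y − z ≥ -1, z − w ≥ 1.
Adding all 4 inequalities: the left sides telescope to 0, and the right sides sum to (-2) + 4 + (-1) + 1 = 2. So 0 ≥ 2, which is false.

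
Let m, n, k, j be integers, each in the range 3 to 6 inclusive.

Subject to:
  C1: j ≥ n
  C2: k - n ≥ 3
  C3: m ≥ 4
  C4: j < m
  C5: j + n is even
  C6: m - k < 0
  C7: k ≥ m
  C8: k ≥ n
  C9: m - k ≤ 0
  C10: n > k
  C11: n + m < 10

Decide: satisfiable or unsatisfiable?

Constraints 1, 4, 6, and 10 give k < n, n ≤ j, j < m, m < k. Chaining: k < n ≤ j < m < k, which forces k < k — impossible.

Unsatisfiable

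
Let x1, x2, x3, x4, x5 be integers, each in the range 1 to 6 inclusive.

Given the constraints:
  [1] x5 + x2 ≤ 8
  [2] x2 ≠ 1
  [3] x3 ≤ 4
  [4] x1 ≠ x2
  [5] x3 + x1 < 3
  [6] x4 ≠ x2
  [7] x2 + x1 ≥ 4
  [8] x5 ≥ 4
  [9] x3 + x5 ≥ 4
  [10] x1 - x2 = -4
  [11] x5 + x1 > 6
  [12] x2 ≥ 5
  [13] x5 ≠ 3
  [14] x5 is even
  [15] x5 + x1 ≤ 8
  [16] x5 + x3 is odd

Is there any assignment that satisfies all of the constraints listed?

From constraint 8: x5 ≥ 4. From constraint 12: x2 ≥ 5. Hence x5 + x2 ≥ 9. But constraint 1 requires x5 + x2 ≤ 8, and 8 < 9. Contradiction.

Unsatisfiable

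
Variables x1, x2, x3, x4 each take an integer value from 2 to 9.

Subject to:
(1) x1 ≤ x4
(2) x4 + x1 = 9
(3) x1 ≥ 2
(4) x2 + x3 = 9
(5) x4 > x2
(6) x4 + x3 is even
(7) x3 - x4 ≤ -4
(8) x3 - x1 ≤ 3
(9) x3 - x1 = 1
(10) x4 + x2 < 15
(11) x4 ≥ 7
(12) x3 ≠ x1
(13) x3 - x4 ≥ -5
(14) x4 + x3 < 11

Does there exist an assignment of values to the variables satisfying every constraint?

Satisfiable

One satisfying assignment is x1 = 2, x2 = 6, x3 = 3, x4 = 7.
For the less obvious constraints — constraint 2: x4 + x1 = 9; constraint 4: x2 + x3 = 9; constraint 7: x3 - x4 = -4 — and the others hold by inspection.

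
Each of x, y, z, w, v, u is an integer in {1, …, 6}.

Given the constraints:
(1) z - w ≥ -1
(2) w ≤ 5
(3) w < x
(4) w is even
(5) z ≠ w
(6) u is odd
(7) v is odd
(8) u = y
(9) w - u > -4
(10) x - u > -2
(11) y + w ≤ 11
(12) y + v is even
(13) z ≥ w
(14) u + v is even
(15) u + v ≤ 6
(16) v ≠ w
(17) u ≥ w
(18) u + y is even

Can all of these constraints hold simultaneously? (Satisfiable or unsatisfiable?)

Satisfiable

The assignment x = 5, y = 5, z = 5, w = 4, v = 1, u = 5 works:
  constraint 1 holds since z - w = 1.
  constraint 9 holds since w - u = -1.
The rest check out directly.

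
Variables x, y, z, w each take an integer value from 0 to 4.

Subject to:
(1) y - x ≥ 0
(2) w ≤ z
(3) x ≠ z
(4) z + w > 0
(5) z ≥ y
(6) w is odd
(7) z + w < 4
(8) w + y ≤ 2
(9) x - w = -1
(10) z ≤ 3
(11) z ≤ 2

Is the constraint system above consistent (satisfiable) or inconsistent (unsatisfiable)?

Satisfiable

Setting (x, y, z, w) = (0, 0, 2, 1) satisfies everything: constraint 1: y - x = 0; constraint 4: z + w = 3; constraint 7: z + w = 3, and the others follow.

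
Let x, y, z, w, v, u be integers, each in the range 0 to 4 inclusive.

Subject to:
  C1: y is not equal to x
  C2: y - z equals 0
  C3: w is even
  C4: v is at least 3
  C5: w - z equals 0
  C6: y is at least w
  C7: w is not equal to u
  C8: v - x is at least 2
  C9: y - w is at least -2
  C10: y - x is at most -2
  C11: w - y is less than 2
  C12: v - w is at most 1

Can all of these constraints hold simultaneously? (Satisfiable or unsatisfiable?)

Unsatisfiable

Constraints 8, 9, 10, and 12 give w − v ≥ -1, v − x ≥ 2, x − y ≥ 2, y − w ≥ -2.
Adding all 4 inequalities: the left sides telescope to 0, and the right sides sum to (-1) + 2 + 2 + (-2) = 1. So 0 ≥ 1, which is false.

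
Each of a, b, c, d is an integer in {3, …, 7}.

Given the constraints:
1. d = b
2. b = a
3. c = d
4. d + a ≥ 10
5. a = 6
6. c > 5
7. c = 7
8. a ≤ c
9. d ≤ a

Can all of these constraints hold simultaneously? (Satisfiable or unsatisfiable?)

Unsatisfiable

Constraint 7 fixes c = 7 and constraint 5 fixes a = 6. Constraints 1, 2, and 3 give c = d = b = a, so c = a. But 7 ≠ 6 — contradiction.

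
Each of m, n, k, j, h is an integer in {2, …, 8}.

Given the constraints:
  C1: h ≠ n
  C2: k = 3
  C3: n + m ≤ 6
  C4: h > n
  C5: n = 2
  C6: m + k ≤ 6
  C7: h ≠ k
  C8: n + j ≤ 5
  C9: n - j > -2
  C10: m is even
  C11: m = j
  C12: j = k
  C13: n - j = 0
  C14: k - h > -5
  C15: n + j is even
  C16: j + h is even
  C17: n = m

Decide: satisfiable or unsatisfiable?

Unsatisfiable

Constraint 5 fixes n = 2 and constraint 2 fixes k = 3. Constraints 11, 12, and 17 give n = m = j = k, so n = k. But 2 ≠ 3 — contradiction.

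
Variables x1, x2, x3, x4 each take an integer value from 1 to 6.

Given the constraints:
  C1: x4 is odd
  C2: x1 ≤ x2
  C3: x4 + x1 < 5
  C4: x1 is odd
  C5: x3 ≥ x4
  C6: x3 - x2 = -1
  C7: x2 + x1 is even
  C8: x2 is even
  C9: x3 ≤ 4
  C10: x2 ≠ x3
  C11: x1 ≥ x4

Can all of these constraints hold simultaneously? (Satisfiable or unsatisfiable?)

Unsatisfiable

Constraint 8 makes x2 even and constraint 4 makes x1 odd, so x2 + x1 must be odd. Constraint 7 says x2 + x1 is even — contradiction.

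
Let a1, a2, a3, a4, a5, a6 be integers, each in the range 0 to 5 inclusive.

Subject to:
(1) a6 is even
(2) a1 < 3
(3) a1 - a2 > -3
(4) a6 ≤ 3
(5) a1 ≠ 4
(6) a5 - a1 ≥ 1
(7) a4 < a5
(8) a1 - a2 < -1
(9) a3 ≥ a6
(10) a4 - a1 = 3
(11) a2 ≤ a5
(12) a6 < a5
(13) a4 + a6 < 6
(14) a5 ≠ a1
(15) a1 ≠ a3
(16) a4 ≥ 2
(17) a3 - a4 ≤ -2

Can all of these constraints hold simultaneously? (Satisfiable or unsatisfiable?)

Satisfiable

Try a1 = 1, a2 = 3, a3 = 2, a4 = 4, a5 = 5, a6 = 0.
Check constraint 3: a1 - a2 = -2; constraint 6: a5 - a1 = 4. The remaining constraints are straightforward to verify.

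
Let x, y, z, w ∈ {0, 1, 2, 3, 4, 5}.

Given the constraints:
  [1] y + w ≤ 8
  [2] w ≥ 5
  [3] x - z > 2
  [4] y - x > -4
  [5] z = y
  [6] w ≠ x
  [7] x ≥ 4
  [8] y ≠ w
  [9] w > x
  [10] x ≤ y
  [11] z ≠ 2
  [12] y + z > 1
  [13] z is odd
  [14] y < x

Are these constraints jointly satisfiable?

From constraints 7 and 10: y ≥ x ≥ 4. From constraint 2: w ≥ 5. Hence y + w ≥ 9. But constraint 1 requires y + w ≤ 8, and 8 < 9. Contradiction.

Unsatisfiable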